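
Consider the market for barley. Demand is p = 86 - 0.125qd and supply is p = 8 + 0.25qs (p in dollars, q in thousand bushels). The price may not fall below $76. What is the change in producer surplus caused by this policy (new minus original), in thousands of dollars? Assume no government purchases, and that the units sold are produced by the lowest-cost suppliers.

-768

Rearranging demand gives qd = 688 - 8p; rearranging supply gives qs = 4p - 32. Without the control the market clears where 688 - 8p = 4p - 32, i.e. p* = 60 and q* = 208.
Since 76 > 60, the floor is binding.
At p = 76: qd = 688 - 8·76 = 80 and qs = 4·76 - 32 = 272.
Producer surplus without the control is ½ · (60 - 8) · 208 = 5408.
With the floor, 80 units are sold at 76. The supply price at q = 80 is 28, so PS = ½ · [(76 - 8) + (76 - 28)] · 80 = 4640.
Change in producer surplus = 4640 - 5408 = -768.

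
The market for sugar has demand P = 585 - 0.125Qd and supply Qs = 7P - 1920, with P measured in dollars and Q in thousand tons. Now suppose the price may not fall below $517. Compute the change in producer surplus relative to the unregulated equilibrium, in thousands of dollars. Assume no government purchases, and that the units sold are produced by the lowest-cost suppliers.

14784

Rearranging demand gives Qd = 4680 - 8P. In a free market, 4680 - 8P = 7P - 1920 gives the equilibrium P* = 440, Q* = 1160.
The floor of 517 is above the equilibrium price 440, so it binds.
At P = 517: Qd = 4680 - 8·517 = 544 and Qs = 7·517 - 1920 = 1699.
Producer surplus without the control is ½ · (440 - 1920/7) · 1160 = 672800/7.
With the floor, 544 units are sold at 517. The supply price at Q = 544 is 352, so PS = ½ · [(517 - 1920/7) + (517 - 352)] · 544 = 776288/7.
Change in producer surplus = 776288/7 - 672800/7 = 14784.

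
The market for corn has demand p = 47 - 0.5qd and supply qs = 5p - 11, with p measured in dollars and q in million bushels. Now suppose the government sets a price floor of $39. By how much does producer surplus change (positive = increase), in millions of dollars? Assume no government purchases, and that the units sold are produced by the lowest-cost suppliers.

153.6

Rearranging demand gives qd = 94 - 2p. Setting quantity demanded equal to quantity supplied, 94 - 2p = 5p - 11, gives p* = 15 and q* = 64.
The floor of 39 is above the equilibrium price 15, so it binds.
At p = 39: qd = 94 - 2·39 = 16 and qs = 5·39 - 11 = 184.
Producer surplus without the control is ½ · (15 - 2.2) · 64 = 409.6.
With the floor, 16 units are sold at 39. The supply price at q = 16 is 5.4, so PS = ½ · [(39 - 2.2) + (39 - 5.4)] · 16 = 563.2.
Change in producer surplus = 563.2 - 409.6 = 153.6.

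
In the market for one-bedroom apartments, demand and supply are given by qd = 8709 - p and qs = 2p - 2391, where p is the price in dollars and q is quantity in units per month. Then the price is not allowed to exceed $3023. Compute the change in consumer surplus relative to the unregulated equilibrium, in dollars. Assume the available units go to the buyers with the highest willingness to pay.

1557777

Without the control the market clears where 8709 - p = 2p - 2391, i.e. p* = 3700 and q* = 5009.
Since 3023 < 3700, the ceiling is binding.
At p = 3023: qd = 8709 - 3023 = 5686 and qs = 2·3023 - 2391 = 3655.
Consumer surplus without the control is ½ · (8709 - 3700) · 5009 = 12545040.5.
With the ceiling, 3655 units are sold at 3023 (assume they go to the highest-value buyers). The demand price at q = 3655 is 5054, so CS = ½ · [(8709 - 3023) + (5054 - 3023)] · 3655 = 14102817.5.
Change in consumer surplus = 14102817.5 - 12545040.5 = 1557777.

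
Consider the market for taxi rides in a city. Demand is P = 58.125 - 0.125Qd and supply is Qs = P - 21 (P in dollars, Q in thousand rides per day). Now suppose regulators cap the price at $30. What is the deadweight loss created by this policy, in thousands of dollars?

Rearranging demand gives Qd = 465 - 8P. Without the control the market clears where 465 - 8P = P - 21, i.e. P* = 54 and Q* = 33.
The ceiling of 30 is below the equilibrium price 54, so it binds.
At P = 30: Qd = 465 - 8·30 = 225 and Qs = 30 - 21 = 9.
Quantity traded falls to 9. At Q = 9 the demand price is (465 - 9)/8 = 57 and the supply price is 21 + 9 = 30.
Deadweight loss = ½ · (57 - 30) · (33 - 9) = ½ · 27 · 24 = 324.

324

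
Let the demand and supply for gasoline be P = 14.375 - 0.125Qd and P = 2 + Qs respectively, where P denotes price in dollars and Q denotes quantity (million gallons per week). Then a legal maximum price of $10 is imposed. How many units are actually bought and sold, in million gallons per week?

Rearranging demand gives Qd = 115 - 8P; rearranging supply gives Qs = P - 2. Without the control the market clears where 115 - 8P = P - 2, i.e. P* = 13 and Q* = 11.
The ceiling of 10 is below the equilibrium price 13, so it binds.
At P = 10: Qd = 115 - 8·10 = 35 and Qs = 10 - 2 = 8.
The quantity actually transacted is the short side, supply: 8.

8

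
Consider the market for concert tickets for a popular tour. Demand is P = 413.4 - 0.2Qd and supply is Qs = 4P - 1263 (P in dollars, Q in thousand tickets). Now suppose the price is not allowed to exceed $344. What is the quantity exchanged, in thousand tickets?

113

Rearranging demand gives Qd = 2067 - 5P. Equilibrium: 2067 - 5P = 4P - 1263, so 3330 = 9P and P* = 370, Q* = 217.
Since 344 < 370, the ceiling is binding.
At P = 344: Qd = 2067 - 5·344 = 347 and Qs = 4·344 - 1263 = 113.
The quantity actually transacted is the short side, supply: 113.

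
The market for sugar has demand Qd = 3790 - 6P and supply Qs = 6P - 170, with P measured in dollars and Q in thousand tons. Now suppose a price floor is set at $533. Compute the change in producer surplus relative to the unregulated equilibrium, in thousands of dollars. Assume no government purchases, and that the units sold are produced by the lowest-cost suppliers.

Equilibrium: 3790 - 6P = 6P - 170, so 3960 = 12P and P* = 330, Q* = 1810.
Because the floor (533) lies above the market-clearing price, it is binding.
At P = 533: Qd = 3790 - 6·533 = 592 and Qs = 6·533 - 170 = 3028.
Producer surplus without the control is ½ · (330 - 85/3) · 1810 = 819025/3.
With the floor, 592 units are sold at 533. The supply price at Q = 592 is 127, so PS = ½ · [(533 - 85/3) + (533 - 127)] · 592 = 808672/3.
Change in producer surplus = 808672/3 - 819025/3 = -3451.

-3451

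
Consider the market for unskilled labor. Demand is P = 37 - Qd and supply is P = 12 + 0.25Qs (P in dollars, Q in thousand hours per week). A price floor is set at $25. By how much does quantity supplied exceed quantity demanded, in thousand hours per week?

Rearranging demand gives Qd = 37 - P; rearranging supply gives Qs = 4P - 48. Setting quantity demanded equal to quantity supplied, 37 - P = 4P - 48, gives P* = 17 and Q* = 20.
Since 25 > 17, the floor is binding.
At P = 25: Qd = 37 - 25 = 12 and Qs = 4·25 - 48 = 52.
Surplus = Qs - Qd = 52 - 12 = 40.

40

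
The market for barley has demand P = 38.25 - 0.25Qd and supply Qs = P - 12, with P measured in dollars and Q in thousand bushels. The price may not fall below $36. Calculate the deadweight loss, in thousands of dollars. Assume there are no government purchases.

Rearranging demand gives Qd = 153 - 4P. Equilibrium: 153 - 4P = P - 12, so 165 = 5P and P* = 33, Q* = 21.
Because the floor (36) lies above the market-clearing price, it is binding.
At P = 36: Qd = 153 - 4·36 = 9 and Qs = 36 - 12 = 24.
Quantity traded falls to 9. At Q = 9 the demand price is (153 - 9)/4 = 36 and the supply price is 12 + 9 = 21.
Deadweight loss = ½ · (36 - 21) · (21 - 9) = ½ · 15 · 12 = 90.

90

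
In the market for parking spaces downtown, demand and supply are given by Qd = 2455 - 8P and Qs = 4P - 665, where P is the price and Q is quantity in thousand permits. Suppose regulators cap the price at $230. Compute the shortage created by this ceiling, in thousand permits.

360

Setting quantity demanded equal to quantity supplied, 2455 - 8P = 4P - 665, gives P* = 260 and Q* = 375.
The ceiling of 230 is below the equilibrium price 260, so it binds.
At P = 230: Qd = 2455 - 8·230 = 615 and Qs = 4·230 - 665 = 255.
Shortage = Qd - Qs = 615 - 255 = 360.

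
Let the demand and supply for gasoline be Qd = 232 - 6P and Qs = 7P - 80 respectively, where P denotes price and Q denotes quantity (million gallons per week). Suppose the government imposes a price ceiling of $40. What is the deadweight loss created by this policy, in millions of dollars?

0

Without the control the market clears where 232 - 6P = 7P - 80, i.e. P* = 24 and Q* = 88.
The ceiling of 40 is above the equilibrium price 24, so it is not binding; the market clears at P* = 24, Q* = 88.
Since the control does not bind, no trades are prevented and deadweight loss is zero.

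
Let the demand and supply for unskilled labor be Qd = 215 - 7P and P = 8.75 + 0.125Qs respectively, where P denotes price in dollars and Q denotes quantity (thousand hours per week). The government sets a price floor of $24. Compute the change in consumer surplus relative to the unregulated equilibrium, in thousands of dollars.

Rearranging supply gives Qs = 8P - 70. In a free market, 215 - 7P = 8P - 70 gives the equilibrium P* = 19, Q* = 82.
Since 24 > 19, the floor is binding.
At P = 24: Qd = 215 - 7·24 = 47 and Qs = 8·24 - 70 = 122.
Consumer surplus without the control is ½ · (215/7 - 19) · 82 = 3362/7.
With the floor, consumers buy 47 units at 24, so CS = ½ · (215/7 - 24) · 47 = 2209/14.
Change in consumer surplus = 2209/14 - 3362/7 = -322.5.

-322.5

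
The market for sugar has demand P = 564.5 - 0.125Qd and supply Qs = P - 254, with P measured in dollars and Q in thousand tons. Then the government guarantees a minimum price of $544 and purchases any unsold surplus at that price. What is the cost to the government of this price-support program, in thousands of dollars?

68544

Rearranging demand gives Qd = 4516 - 8P. Equilibrium: 4516 - 8P = P - 254, so 4770 = 9P and P* = 530, Q* = 276.
The floor of 544 is above the equilibrium price 530, so it binds.
At P = 544: Qd = 4516 - 8·544 = 164 and Qs = 544 - 254 = 290.
Surplus = Qs - Qd = 126.
Government expenditure = surplus × support price = 126 × 544 = 68544.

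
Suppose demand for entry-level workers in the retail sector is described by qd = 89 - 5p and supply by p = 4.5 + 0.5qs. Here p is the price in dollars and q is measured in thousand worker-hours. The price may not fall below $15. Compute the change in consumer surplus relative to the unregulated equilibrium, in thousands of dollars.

-16.5

Rearranging supply gives qs = 2p - 9. Setting quantity demanded equal to quantity supplied, 89 - 5p = 2p - 9, gives p* = 14 and q* = 19.
Because the floor (15) lies above the market-clearing price, it is binding.
At p = 15: qd = 89 - 5·15 = 14 and qs = 2·15 - 9 = 21.
Consumer surplus without the control is ½ · (17.8 - 14) · 19 = 36.1.
With the floor, consumers buy 14 units at 15, so CS = ½ · (17.8 - 15) · 14 = 19.6.
Change in consumer surplus = 19.6 - 36.1 = -16.5.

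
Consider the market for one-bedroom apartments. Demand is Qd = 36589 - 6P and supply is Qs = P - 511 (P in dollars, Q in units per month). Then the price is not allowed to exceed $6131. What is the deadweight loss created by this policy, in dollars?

In a free market, 36589 - 6P = P - 511 gives the equilibrium P* = 5300, Q* = 4789.
The ceiling of 6131 is above the equilibrium price 5300, so it is not binding; the market clears at P* = 5300, Q* = 4789.
Since the control does not bind, no trades are prevented and deadweight loss is zero.

0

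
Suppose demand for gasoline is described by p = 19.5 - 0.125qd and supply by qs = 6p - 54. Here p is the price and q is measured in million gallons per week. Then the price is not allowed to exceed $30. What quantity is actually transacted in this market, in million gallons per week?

36

Rearranging demand gives qd = 156 - 8p. In a free market, 156 - 8p = 6p - 54 gives the equilibrium p* = 15, q* = 36.
The ceiling of 30 is above the equilibrium price 15, so it is not binding; the market clears at p* = 15, q* = 36.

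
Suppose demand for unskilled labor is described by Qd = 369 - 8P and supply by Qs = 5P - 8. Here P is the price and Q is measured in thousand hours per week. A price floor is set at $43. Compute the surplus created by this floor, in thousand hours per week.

182

Equilibrium: 369 - 8P = 5P - 8, so 377 = 13P and P* = 29, Q* = 137.
Because the floor (43) lies above the market-clearing price, it is binding.
At P = 43: Qd = 369 - 8·43 = 25 and Qs = 5·43 - 8 = 207.
Surplus = Qs - Qd = 207 - 25 = 182.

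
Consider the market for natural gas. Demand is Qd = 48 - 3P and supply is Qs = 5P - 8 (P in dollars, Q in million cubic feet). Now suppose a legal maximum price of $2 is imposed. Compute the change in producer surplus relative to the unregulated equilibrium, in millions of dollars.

Setting quantity demanded equal to quantity supplied, 48 - 3P = 5P - 8, gives P* = 7 and Q* = 27.
Since 2 < 7, the ceiling is binding.
At P = 2: Qd = 48 - 3·2 = 42 and Qs = 5·2 - 8 = 2.
Producer surplus without the control is ½ · (7 - 1.6) · 27 = 72.9.
With the ceiling, producers sell 2 units at 2, so PS = ½ · (2 - 1.6) · 2 = 0.4.
Change in producer surplus = 0.4 - 72.9 = -72.5.

-72.5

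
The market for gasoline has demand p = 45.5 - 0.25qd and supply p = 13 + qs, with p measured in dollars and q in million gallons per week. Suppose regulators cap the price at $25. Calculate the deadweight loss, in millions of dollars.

122.5

Rearranging demand gives qd = 182 - 4p; rearranging supply gives qs = p - 13. Setting quantity demanded equal to quantity supplied, 182 - 4p = p - 13, gives p* = 39 and q* = 26.
Because the ceiling (25) lies below the market-clearing price, it is binding.
At p = 25: qd = 182 - 4·25 = 82 and qs = 25 - 13 = 12.
Quantity traded falls to 12. At q = 12 the demand price is (182 - 12)/4 = 42.5 and the supply price is 13 + 12 = 25.
Deadweight loss = ½ · (42.5 - 25) · (26 - 12) = ½ · 17.5 · 14 = 122.5.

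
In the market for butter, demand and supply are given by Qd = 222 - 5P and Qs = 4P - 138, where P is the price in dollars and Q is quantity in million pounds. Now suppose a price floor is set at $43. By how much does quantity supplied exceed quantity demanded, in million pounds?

27

Without the control the market clears where 222 - 5P = 4P - 138, i.e. P* = 40 and Q* = 22.
The floor of 43 is above the equilibrium price 40, so it binds.
At P = 43: Qd = 222 - 5·43 = 7 and Qs = 4·43 - 138 = 34.
Surplus = Qs - Qd = 34 - 7 = 27.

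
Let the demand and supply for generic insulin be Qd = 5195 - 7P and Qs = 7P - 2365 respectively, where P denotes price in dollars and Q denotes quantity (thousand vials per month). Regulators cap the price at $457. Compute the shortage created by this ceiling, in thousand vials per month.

1162

In a free market, 5195 - 7P = 7P - 2365 gives the equilibrium P* = 540, Q* = 1415.
Because the ceiling (457) lies below the market-clearing price, it is binding.
At P = 457: Qd = 5195 - 7·457 = 1996 and Qs = 7·457 - 2365 = 834.
Shortage = Qd - Qs = 1996 - 834 = 1162.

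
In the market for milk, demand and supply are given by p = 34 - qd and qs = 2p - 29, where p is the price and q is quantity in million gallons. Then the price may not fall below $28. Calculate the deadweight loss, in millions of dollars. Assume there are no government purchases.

Rearranging demand gives qd = 34 - p. Setting quantity demanded equal to quantity supplied, 34 - p = 2p - 29, gives p* = 21 and q* = 13.
Because the floor (28) lies above the market-clearing price, it is binding.
At p = 28: qd = 34 - 28 = 6 and qs = 2·28 - 29 = 27.
Quantity traded falls to 6. At q = 6 the demand price is 34 - 6 = 28 and the supply price is (29 + 6)/2 = 17.5.
Deadweight loss = ½ · (28 - 17.5) · (13 - 6) = ½ · 10.5 · 7 = 36.75.

36.75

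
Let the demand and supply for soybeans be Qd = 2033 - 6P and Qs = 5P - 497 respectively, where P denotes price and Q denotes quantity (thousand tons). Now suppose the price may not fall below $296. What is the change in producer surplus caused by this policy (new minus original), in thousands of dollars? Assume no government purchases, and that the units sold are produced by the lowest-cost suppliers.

1280.4

Equilibrium: 2033 - 6P = 5P - 497, so 2530 = 11P and P* = 230, Q* = 653.
Because the floor (296) lies above the market-clearing price, it is binding.
At P = 296: Qd = 2033 - 6·296 = 257 and Qs = 5·296 - 497 = 983.
Producer surplus without the control is ½ · (230 - 99.4) · 653 = 42640.9.
With the floor, 257 units are sold at 296. The supply price at Q = 257 is 150.8, so PS = ½ · [(296 - 99.4) + (296 - 150.8)] · 257 = 43921.3.
Change in producer surplus = 43921.3 - 42640.9 = 1280.4.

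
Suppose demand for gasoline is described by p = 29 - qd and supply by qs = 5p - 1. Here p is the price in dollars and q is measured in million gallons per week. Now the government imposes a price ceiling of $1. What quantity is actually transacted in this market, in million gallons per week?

4

Rearranging demand gives qd = 29 - p. Setting quantity demanded equal to quantity supplied, 29 - p = 5p - 1, gives p* = 5 and q* = 24.
The ceiling of 1 is below the equilibrium price 5, so it binds.
At p = 1: qd = 29 - 1 = 28 and qs = 5·1 - 1 = 4.
The quantity actually transacted is the short side, supply: 4.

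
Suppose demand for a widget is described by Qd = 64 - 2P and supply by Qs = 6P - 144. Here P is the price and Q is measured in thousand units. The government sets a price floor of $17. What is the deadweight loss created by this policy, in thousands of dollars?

Without the control the market clears where 64 - 2P = 6P - 144, i.e. P* = 26 and Q* = 12.
The floor of 17 is below the equilibrium price 26, so it is not binding; the market clears at P* = 26, Q* = 12.
Since the control does not bind, no trades are prevented and deadweight loss is zero.

0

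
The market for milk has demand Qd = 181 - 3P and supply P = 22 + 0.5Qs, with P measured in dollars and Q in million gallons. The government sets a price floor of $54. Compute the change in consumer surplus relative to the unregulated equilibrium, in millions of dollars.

Rearranging supply gives Qs = 2P - 44. Setting quantity demanded equal to quantity supplied, 181 - 3P = 2P - 44, gives P* = 45 and Q* = 46.
Since 54 > 45, the floor is binding.
At P = 54: Qd = 181 - 3·54 = 19 and Qs = 2·54 - 44 = 64.
Consumer surplus without the control is ½ · (181/3 - 45) · 46 = 1058/3.
With the floor, consumers buy 19 units at 54, so CS = ½ · (181/3 - 54) · 19 = 361/6.
Change in consumer surplus = 361/6 - 1058/3 = -292.5.

-292.5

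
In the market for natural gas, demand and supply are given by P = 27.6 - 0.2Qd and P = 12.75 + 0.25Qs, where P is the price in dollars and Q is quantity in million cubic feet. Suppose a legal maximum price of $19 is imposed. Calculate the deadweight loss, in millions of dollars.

14.4

Rearranging demand gives Qd = 138 - 5P; rearranging supply gives Qs = 4P - 51. Without the control the market clears where 138 - 5P = 4P - 51, i.e. P* = 21 and Q* = 33.
Since 19 < 21, the ceiling is binding.
At P = 19: Qd = 138 - 5·19 = 43 and Qs = 4·19 - 51 = 25.
Quantity traded falls to 25. At Q = 25 the demand price is (138 - 25)/5 = 22.6 and the supply price is (51 + 25)/4 = 19.
Deadweight loss = ½ · (22.6 - 19) · (33 - 25) = ½ · 3.6 · 8 = 14.4.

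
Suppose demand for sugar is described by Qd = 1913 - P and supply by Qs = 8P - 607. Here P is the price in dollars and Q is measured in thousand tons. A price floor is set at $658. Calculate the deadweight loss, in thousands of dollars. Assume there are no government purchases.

80372.25

Equilibrium: 1913 - P = 8P - 607, so 2520 = 9P and P* = 280, Q* = 1633.
The floor of 658 is above the equilibrium price 280, so it binds.
At P = 658: Qd = 1913 - 658 = 1255 and Qs = 8·658 - 607 = 4657.
Quantity traded falls to 1255. At Q = 1255 the demand price is 1913 - 1255 = 658 and the supply price is (607 + 1255)/8 = 232.75.
Deadweight loss = ½ · (658 - 232.75) · (1633 - 1255) = ½ · 425.25 · 378 = 80372.25.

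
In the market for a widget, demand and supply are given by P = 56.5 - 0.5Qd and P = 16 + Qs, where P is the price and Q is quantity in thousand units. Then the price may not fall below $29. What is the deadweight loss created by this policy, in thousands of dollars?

Rearranging demand gives Qd = 113 - 2P; rearranging supply gives Qs = P - 16. Setting quantity demanded equal to quantity supplied, 113 - 2P = P - 16, gives P* = 43 and Q* = 27.
The floor of 29 is below the equilibrium price 43, so it is not binding; the market clears at P* = 43, Q* = 27.
Since the control does not bind, no trades are prevented and deadweight loss is zero.

0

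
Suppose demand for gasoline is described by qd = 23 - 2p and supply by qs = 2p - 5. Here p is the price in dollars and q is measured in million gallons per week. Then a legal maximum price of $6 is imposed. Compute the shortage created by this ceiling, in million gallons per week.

4

In a free market, 23 - 2p = 2p - 5 gives the equilibrium p* = 7, q* = 9.
Because the ceiling (6) lies below the market-clearing price, it is binding.
At p = 6: qd = 23 - 2·6 = 11 and qs = 2·6 - 5 = 7.
Shortage = qd - qs = 11 - 7 = 4.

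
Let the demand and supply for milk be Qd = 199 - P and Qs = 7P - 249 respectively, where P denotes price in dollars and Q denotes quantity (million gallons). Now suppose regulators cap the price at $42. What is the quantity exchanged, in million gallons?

45

In a free market, 199 - P = 7P - 249 gives the equilibrium P* = 56, Q* = 143.
The ceiling of 42 is below the equilibrium price 56, so it binds.
At P = 42: Qd = 199 - 42 = 157 and Qs = 7·42 - 249 = 45.
The quantity actually transacted is the short side, supply: 45.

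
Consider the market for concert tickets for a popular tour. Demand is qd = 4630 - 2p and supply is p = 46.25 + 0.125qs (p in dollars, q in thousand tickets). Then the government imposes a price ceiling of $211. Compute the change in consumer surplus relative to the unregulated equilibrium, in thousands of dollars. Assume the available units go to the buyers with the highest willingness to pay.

Rearranging supply gives qs = 8p - 370. Equilibrium: 4630 - 2p = 8p - 370, so 5000 = 10p and p* = 500, q* = 3630.
Because the ceiling (211) lies below the market-clearing price, it is binding.
At p = 211: qd = 4630 - 2·211 = 4208 and qs = 8·211 - 370 = 1318.
Consumer surplus without the control is ½ · (2315 - 500) · 3630 = 3294225.
With the ceiling, 1318 units are sold at 211 (assume they go to the highest-value buyers). The demand price at q = 1318 is 1656, so CS = ½ · [(2315 - 211) + (1656 - 211)] · 1318 = 2338791.
Change in consumer surplus = 2338791 - 3294225 = -955434.

-955434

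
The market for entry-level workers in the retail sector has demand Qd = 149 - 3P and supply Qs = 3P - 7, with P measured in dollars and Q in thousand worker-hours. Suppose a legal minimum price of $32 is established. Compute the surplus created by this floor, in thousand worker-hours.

In a free market, 149 - 3P = 3P - 7 gives the equilibrium P* = 26, Q* = 71.
The floor of 32 is above the equilibrium price 26, so it binds.
At P = 32: Qd = 149 - 3·32 = 53 and Qs = 3·32 - 7 = 89.
Surplus = Qs - Qd = 89 - 53 = 36.

36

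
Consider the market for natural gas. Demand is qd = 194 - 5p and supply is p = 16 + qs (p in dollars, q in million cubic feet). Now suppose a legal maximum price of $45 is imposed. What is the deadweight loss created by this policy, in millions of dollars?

0

Rearranging supply gives qs = p - 16. Without the control the market clears where 194 - 5p = p - 16, i.e. p* = 35 and q* = 19.
Since 45 is above p* = 35, the ceiling does not bind and the free-market outcome prevails.
Since the control does not bind, no trades are prevented and deadweight loss is zero.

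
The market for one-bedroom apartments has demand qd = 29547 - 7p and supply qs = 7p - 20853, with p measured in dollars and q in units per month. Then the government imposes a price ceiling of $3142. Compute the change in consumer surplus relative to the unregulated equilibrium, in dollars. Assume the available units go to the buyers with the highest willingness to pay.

-211596

In a free market, 29547 - 7p = 7p - 20853 gives the equilibrium p* = 3600, q* = 4347.
The ceiling of 3142 is below the equilibrium price 3600, so it binds.
At p = 3142: qd = 29547 - 7·3142 = 7553 and qs = 7·3142 - 20853 = 1141.
Consumer surplus without the control is ½ · (4221 - 3600) · 4347 = 1349743.5.
With the ceiling, 1141 units are sold at 3142 (assume they go to the highest-value buyers). The demand price at q = 1141 is 4058, so CS = ½ · [(4221 - 3142) + (4058 - 3142)] · 1141 = 1138147.5.
Change in consumer surplus = 1138147.5 - 1349743.5 = -211596.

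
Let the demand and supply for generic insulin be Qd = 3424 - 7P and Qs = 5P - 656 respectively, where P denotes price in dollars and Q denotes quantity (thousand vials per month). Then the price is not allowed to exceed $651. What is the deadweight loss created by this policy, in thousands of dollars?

Setting quantity demanded equal to quantity supplied, 3424 - 7P = 5P - 656, gives P* = 340 and Q* = 1044.
Since 651 is above P* = 340, the ceiling does not bind and the free-market outcome prevails.
Since the control does not bind, no trades are prevented and deadweight loss is zero.

0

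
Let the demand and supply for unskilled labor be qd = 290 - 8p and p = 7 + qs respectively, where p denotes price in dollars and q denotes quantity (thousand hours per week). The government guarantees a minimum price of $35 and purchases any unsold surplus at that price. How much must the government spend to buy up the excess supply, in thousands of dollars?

630

Rearranging supply gives qs = p - 7. Equilibrium: 290 - 8p = p - 7, so 297 = 9p and p* = 33, q* = 26.
The floor of 35 is above the equilibrium price 33, so it binds.
At p = 35: qd = 290 - 8·35 = 10 and qs = 35 - 7 = 28.
Surplus = qs - qd = 18.
Government expenditure = surplus × support price = 18 × 35 = 630.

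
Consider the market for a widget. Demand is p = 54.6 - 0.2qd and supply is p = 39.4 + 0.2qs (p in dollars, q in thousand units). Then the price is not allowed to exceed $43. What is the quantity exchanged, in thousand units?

18

Rearranging demand gives qd = 273 - 5p; rearranging supply gives qs = 5p - 197. In a free market, 273 - 5p = 5p - 197 gives the equilibrium p* = 47, q* = 38.
The ceiling of 43 is below the equilibrium price 47, so it binds.
At p = 43: qd = 273 - 5·43 = 58 and qs = 5·43 - 197 = 18.
The quantity actually transacted is the short side, supply: 18.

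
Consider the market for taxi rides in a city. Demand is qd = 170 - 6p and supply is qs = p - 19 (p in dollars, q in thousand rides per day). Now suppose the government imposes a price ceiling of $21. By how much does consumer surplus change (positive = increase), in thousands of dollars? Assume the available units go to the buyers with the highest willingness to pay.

Without the control the market clears where 170 - 6p = p - 19, i.e. p* = 27 and q* = 8.
Because the ceiling (21) lies below the market-clearing price, it is binding.
At p = 21: qd = 170 - 6·21 = 44 and qs = 21 - 19 = 2.
Consumer surplus without the control is ½ · (85/3 - 27) · 8 = 16/3.
With the ceiling, 2 units are sold at 21 (assume they go to the highest-value buyers). The demand price at q = 2 is 28, so CS = ½ · [(85/3 - 21) + (28 - 21)] · 2 = 43/3.
Change in consumer surplus = 43/3 - 16/3 = 9.

9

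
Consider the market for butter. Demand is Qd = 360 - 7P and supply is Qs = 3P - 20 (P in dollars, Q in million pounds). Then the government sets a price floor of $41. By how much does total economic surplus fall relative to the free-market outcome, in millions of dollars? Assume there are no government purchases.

Equilibrium: 360 - 7P = 3P - 20, so 380 = 10P and P* = 38, Q* = 94.
The floor of 41 is above the equilibrium price 38, so it binds.
At P = 41: Qd = 360 - 7·41 = 73 and Qs = 3·41 - 20 = 103.
Quantity traded falls to 73. At Q = 73 the demand price is (360 - 73)/7 = 41 and the supply price is (20 + 73)/3 = 31.
Deadweight loss = ½ · (41 - 31) · (94 - 73) = ½ · 10 · 21 = 105.

105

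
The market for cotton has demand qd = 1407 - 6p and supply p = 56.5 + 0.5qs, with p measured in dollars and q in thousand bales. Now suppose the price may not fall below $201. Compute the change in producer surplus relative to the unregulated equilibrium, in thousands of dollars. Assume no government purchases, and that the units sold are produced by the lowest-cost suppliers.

1122

Rearranging supply gives qs = 2p - 113. Setting quantity demanded equal to quantity supplied, 1407 - 6p = 2p - 113, gives p* = 190 and q* = 267.
Since 201 > 190, the floor is binding.
At p = 201: qd = 1407 - 6·201 = 201 and qs = 2·201 - 113 = 289.
Producer surplus without the control is ½ · (190 - 56.5) · 267 = 17822.25.
With the floor, 201 units are sold at 201. The supply price at q = 201 is 157, so PS = ½ · [(201 - 56.5) + (201 - 157)] · 201 = 18944.25.
Change in producer surplus = 18944.25 - 17822.25 = 1122.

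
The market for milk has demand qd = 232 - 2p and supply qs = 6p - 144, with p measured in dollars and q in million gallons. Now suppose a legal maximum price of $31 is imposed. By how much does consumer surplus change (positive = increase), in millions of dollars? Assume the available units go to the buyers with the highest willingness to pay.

Setting quantity demanded equal to quantity supplied, 232 - 2p = 6p - 144, gives p* = 47 and q* = 138.
Because the ceiling (31) lies below the market-clearing price, it is binding.
At p = 31: qd = 232 - 2·31 = 170 and qs = 6·31 - 144 = 42.
Consumer surplus without the control is ½ · (116 - 47) · 138 = 4761.
With the ceiling, 42 units are sold at 31 (assume they go to the highest-value buyers). The demand price at q = 42 is 95, so CS = ½ · [(116 - 31) + (95 - 31)] · 42 = 3129.
Change in consumer surplus = 3129 - 4761 = -1632.

-1632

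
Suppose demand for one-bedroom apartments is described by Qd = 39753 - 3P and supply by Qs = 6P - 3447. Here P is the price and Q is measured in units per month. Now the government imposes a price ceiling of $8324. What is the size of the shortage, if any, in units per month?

Without the control the market clears where 39753 - 3P = 6P - 3447, i.e. P* = 4800 and Q* = 25353.
Since 8324 is above P* = 4800, the ceiling does not bind and the free-market outcome prevails.
Since the control does not bind, there is no shortage.

0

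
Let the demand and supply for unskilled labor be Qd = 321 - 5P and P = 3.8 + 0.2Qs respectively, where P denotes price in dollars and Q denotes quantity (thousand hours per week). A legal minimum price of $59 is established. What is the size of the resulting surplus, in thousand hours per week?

250

Rearranging supply gives Qs = 5P - 19. In a free market, 321 - 5P = 5P - 19 gives the equilibrium P* = 34, Q* = 151.
Because the floor (59) lies above the market-clearing price, it is binding.
At P = 59: Qd = 321 - 5·59 = 26 and Qs = 5·59 - 19 = 276.
Surplus = Qs - Qd = 276 - 26 = 250.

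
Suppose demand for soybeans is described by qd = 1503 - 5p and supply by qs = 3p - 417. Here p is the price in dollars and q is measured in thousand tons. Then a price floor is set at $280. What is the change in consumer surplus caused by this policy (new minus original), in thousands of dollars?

Equilibrium: 1503 - 5p = 3p - 417, so 1920 = 8p and p* = 240, q* = 303.
Since 280 > 240, the floor is binding.
At p = 280: qd = 1503 - 5·280 = 103 and qs = 3·280 - 417 = 423.
Consumer surplus without the control is ½ · (300.6 - 240) · 303 = 9180.9.
With the floor, consumers buy 103 units at 280, so CS = ½ · (300.6 - 280) · 103 = 1060.9.
Change in consumer surplus = 1060.9 - 9180.9 = -8120.

-8120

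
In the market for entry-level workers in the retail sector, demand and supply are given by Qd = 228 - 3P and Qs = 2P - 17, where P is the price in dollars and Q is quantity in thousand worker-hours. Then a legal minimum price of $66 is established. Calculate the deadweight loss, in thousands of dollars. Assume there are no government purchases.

1083.75

Equilibrium: 228 - 3P = 2P - 17, so 245 = 5P and P* = 49, Q* = 81.
The floor of 66 is above the equilibrium price 49, so it binds.
At P = 66: Qd = 228 - 3·66 = 30 and Qs = 2·66 - 17 = 115.
Quantity traded falls to 30. At Q = 30 the demand price is (228 - 30)/3 = 66 and the supply price is (17 + 30)/2 = 23.5.
Deadweight loss = ½ · (66 - 23.5) · (81 - 30) = ½ · 42.5 · 51 = 1083.75.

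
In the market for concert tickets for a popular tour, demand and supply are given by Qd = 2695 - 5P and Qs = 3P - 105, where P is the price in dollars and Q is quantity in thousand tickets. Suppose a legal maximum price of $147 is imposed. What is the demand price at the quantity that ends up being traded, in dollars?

Equilibrium: 2695 - 5P = 3P - 105, so 2800 = 8P and P* = 350, Q* = 945.
The ceiling of 147 is below the equilibrium price 350, so it binds.
At P = 147: Qd = 2695 - 5·147 = 1960 and Qs = 3·147 - 105 = 336.
Only 336 units reach the market. On the demand curve, the marginal buyer's willingness to pay at Q = 336 is (2695 - 336)/5 = 471.8.

471.8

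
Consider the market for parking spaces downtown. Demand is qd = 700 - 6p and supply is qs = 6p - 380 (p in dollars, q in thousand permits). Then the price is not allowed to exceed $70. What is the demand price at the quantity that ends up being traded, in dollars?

110

Setting quantity demanded equal to quantity supplied, 700 - 6p = 6p - 380, gives p* = 90 and q* = 160.
Because the ceiling (70) lies below the market-clearing price, it is binding.
At p = 70: qd = 700 - 6·70 = 280 and qs = 6·70 - 380 = 40.
Only 40 units reach the market. On the demand curve, the marginal buyer's willingness to pay at q = 40 is (700 - 40)/6 = 110.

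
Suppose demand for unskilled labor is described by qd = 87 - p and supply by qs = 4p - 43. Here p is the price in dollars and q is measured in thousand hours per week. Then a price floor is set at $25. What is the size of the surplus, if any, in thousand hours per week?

Without the control the market clears where 87 - p = 4p - 43, i.e. p* = 26 and q* = 61.
The floor of 25 is below the equilibrium price 26, so it is not binding; the market clears at p* = 26, q* = 61.
Since the control does not bind, there is no surplus.

0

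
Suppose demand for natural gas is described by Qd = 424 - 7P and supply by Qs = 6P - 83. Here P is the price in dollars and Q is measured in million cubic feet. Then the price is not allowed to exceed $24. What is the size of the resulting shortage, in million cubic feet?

In a free market, 424 - 7P = 6P - 83 gives the equilibrium P* = 39, Q* = 151.
Since 24 < 39, the ceiling is binding.
At P = 24: Qd = 424 - 7·24 = 256 and Qs = 6·24 - 83 = 61.
Shortage = Qd - Qs = 256 - 61 = 195.

195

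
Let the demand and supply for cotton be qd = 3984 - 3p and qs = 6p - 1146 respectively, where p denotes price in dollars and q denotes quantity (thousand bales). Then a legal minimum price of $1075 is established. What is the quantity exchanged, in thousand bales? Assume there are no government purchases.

759

In a free market, 3984 - 3p = 6p - 1146 gives the equilibrium p* = 570, q* = 2274.
The floor of 1075 is above the equilibrium price 570, so it binds.
At p = 1075: qd = 3984 - 3·1075 = 759 and qs = 6·1075 - 1146 = 5304.
The quantity actually transacted is the short side, demand: 759.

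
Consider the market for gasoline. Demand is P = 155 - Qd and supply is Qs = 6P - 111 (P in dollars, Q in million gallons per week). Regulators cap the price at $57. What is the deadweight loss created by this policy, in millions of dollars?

0

Rearranging demand gives Qd = 155 - P. Without the control the market clears where 155 - P = 6P - 111, i.e. P* = 38 and Q* = 117.
The ceiling of 57 is above the equilibrium price 38, so it is not binding; the market clears at P* = 38, Q* = 117.
Since the control does not bind, no trades are prevented and deadweight loss is zero.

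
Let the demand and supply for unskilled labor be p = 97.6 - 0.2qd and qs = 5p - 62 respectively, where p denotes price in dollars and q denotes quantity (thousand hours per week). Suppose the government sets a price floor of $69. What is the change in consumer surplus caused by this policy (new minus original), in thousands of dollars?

Rearranging demand gives qd = 488 - 5p. In a free market, 488 - 5p = 5p - 62 gives the equilibrium p* = 55, q* = 213.
Because the floor (69) lies above the market-clearing price, it is binding.
At p = 69: qd = 488 - 5·69 = 143 and qs = 5·69 - 62 = 283.
Consumer surplus without the control is ½ · (97.6 - 55) · 213 = 4536.9.
With the floor, consumers buy 143 units at 69, so CS = ½ · (97.6 - 69) · 143 = 2044.9.
Change in consumer surplus = 2044.9 - 4536.9 = -2492.

-2492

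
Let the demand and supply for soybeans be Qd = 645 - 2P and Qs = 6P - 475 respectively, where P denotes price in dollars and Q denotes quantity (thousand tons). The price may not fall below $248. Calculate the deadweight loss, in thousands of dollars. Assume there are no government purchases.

Without the control the market clears where 645 - 2P = 6P - 475, i.e. P* = 140 and Q* = 365.
The floor of 248 is above the equilibrium price 140, so it binds.
At P = 248: Qd = 645 - 2·248 = 149 and Qs = 6·248 - 475 = 1013.
Quantity traded falls to 149. At Q = 149 the demand price is (645 - 149)/2 = 248 and the supply price is (475 + 149)/6 = 104.
Deadweight loss = ½ · (248 - 104) · (365 - 149) = ½ · 144 · 216 = 15552.

15552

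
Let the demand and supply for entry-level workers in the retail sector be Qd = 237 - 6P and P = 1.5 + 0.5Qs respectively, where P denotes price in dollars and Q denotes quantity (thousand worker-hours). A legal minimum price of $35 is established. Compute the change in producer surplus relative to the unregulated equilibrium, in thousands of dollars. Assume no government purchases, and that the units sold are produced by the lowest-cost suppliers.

Rearranging supply gives Qs = 2P - 3. Equilibrium: 237 - 6P = 2P - 3, so 240 = 8P and P* = 30, Q* = 57.
Because the floor (35) lies above the market-clearing price, it is binding.
At P = 35: Qd = 237 - 6·35 = 27 and Qs = 2·35 - 3 = 67.
Producer surplus without the control is ½ · (30 - 1.5) · 57 = 812.25.
With the floor, 27 units are sold at 35. The supply price at Q = 27 is 15, so PS = ½ · [(35 - 1.5) + (35 - 15)] · 27 = 722.25.
Change in producer surplus = 722.25 - 812.25 = -90.

-90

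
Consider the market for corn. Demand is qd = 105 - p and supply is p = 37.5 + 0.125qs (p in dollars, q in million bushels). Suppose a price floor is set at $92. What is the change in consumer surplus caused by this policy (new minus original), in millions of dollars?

-1715.5

Rearranging supply gives qs = 8p - 300. Equilibrium: 105 - p = 8p - 300, so 405 = 9p and p* = 45, q* = 60.
Since 92 > 45, the floor is binding.
At p = 92: qd = 105 - 92 = 13 and qs = 8·92 - 300 = 436.
Consumer surplus without the control is ½ · (105 - 45) · 60 = 1800.
With the floor, consumers buy 13 units at 92, so CS = ½ · (105 - 92) · 13 = 84.5.
Change in consumer surplus = 84.5 - 1800 = -1715.5.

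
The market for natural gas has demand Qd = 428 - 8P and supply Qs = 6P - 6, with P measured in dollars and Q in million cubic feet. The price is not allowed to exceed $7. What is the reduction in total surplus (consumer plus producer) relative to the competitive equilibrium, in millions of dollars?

3024

Setting quantity demanded equal to quantity supplied, 428 - 8P = 6P - 6, gives P* = 31 and Q* = 180.
Since 7 < 31, the ceiling is binding.
At P = 7: Qd = 428 - 8·7 = 372 and Qs = 6·7 - 6 = 36.
Quantity traded falls to 36. At Q = 36 the demand price is (428 - 36)/8 = 49 and the supply price is (6 + 36)/6 = 7.
Deadweight loss = ½ · (49 - 7) · (180 - 36) = ½ · 42 · 144 = 3024.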